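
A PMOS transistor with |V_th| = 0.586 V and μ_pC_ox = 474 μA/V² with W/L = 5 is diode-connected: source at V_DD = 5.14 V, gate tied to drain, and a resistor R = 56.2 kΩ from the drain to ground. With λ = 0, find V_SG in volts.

V_SG = 0.840 V

With gate tied to drain, V_SG = V_SD ≥ V_SG − |V_th|, so the device is in saturation.
k_p = μ_pC_ox · (W/L) = 2.37 mA/V².
KCL at the drain: ½ k_p (V_SG − |V_th|)² = (V_DD − V_SG)/R.
Let x = V_SG − 0.586. Then 66.6 x² + x − 4.554 = 0, giving x = 0.254 V (positive root), so V_SG = 0.84 V.
I_D = (V_DD − V_SG)/R = (5.14 − 0.84) / 56.2 = 0.0765 mA.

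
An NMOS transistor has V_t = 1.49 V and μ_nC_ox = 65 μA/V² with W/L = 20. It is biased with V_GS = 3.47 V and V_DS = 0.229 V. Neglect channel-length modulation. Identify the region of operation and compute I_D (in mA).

Triode; I_D = 0.555 mA

k_n = μ_nC_ox · (W/L) = 1.3 mA/V².
V_ov = V_GS − V_t = 3.47 − 1.49 = 1.98 V.
Since V_DS = 0.229 V < V_ov = 1.98 V, the device is in the triode region.
I_D = k_n [V_ov · V_DS − ½ V_DS²] = 1.3 × [1.98 × 0.229 − 0.5 × 0.229²] = 0.555 mA.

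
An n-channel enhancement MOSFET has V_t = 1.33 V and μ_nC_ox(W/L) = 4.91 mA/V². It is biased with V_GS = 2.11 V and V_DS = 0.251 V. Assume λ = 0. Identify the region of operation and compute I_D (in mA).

Triode; I_D = 0.807 mA

V_ov = V_GS − V_t = 2.11 − 1.33 = 0.78 V.
Since V_DS = 0.251 V < V_ov = 0.78 V, the device is in the triode region.
I_D = k_n [V_ov · V_DS − ½ V_DS²] = 4.91 × [0.78 × 0.251 − 0.5 × 0.251²] = 0.807 mA.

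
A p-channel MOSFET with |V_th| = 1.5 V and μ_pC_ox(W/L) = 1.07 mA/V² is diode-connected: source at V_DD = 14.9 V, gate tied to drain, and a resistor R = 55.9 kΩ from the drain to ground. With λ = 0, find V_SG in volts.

V_SG = 2.15 V

With gate tied to drain, V_SG = V_SD ≥ V_SG − |V_th|, so the device is in saturation.
KCL at the drain: ½ k_p (V_SG − |V_th|)² = (V_DD − V_SG)/R.
Let x = V_SG − 1.5. Then 29.9 x² + x − 13.4 = 0, giving x = 0.653 V (positive root), so V_SG = 2.15 V.
I_D = (V_DD − V_SG)/R = (14.9 − 2.15) / 55.9 = 0.228 mA.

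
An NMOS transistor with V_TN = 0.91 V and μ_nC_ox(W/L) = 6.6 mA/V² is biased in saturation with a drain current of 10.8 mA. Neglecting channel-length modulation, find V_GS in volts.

In saturation I_D = ½ k_n (V_GS − V_TN)², so V_GS − V_TN = √(2 I_D / k_n) = √(2 × 10.8 / 6.6) = 1.81 V.
V_GS = 0.91 + 1.81 = 2.72 V.

V_GS = 2.72 V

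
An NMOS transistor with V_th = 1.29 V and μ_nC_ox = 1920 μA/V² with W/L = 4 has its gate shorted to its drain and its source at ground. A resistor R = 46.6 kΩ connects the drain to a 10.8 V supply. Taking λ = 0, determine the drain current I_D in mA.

I_D = 0.199 mA

With gate tied to drain, V_GS = V_DS ≥ V_GS − V_th, so the device is in saturation.
k_n = μ_nC_ox · (W/L) = 7.68 mA/V².
KCL at the drain: ½ k_n (V_GS − V_th)² = (V_DD − V_GS)/R.
Let x = V_GS − 1.29. Then 179 x² + x − 9.51 = 0, giving x = 0.228 V (positive root), so V_GS = 1.52 V.
I_D = (V_DD − V_GS)/R = (10.8 − 1.52) / 46.6 = 0.199 mA.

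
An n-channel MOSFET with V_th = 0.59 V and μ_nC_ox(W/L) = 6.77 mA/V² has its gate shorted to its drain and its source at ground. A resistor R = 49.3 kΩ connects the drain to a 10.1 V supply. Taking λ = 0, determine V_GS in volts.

V_GS = 0.826 V

With gate tied to drain, V_GS = V_DS ≥ V_GS − V_th, so the device is in saturation.
KCL at the drain: ½ k_n (V_GS − V_th)² = (V_DD − V_GS)/R.
Let x = V_GS − 0.59. Then 167 x² + x − 9.51 = 0, giving x = 0.236 V (positive root), so V_GS = 0.826 V.
I_D = (V_DD − V_GS)/R = (10.1 − 0.826) / 49.3 = 0.188 mA.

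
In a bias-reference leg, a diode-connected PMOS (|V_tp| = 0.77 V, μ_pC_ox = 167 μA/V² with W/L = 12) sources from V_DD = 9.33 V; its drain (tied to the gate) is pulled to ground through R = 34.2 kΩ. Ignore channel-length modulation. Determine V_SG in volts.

V_SG = 1.26 V

With gate tied to drain, V_SG = V_SD ≥ V_SG − |V_tp|, so the device is in saturation.
k_p = μ_pC_ox · (W/L) = 2.004 mA/V².
KCL at the drain: ½ k_p (V_SG − |V_tp|)² = (V_DD − V_SG)/R.
Let x = V_SG − 0.77. Then 34.3 x² + x − 8.56 = 0, giving x = 0.485 V (positive root), so V_SG = 1.26 V.
I_D = (V_DD − V_SG)/R = (9.33 − 1.26) / 34.2 = 0.236 mA.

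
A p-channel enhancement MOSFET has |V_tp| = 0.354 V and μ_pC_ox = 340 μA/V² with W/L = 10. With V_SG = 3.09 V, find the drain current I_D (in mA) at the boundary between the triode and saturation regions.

I_D = 12.7 mA

At the boundary V_SD = V_ov = V_SG − |V_tp| = 3.09 − 0.354 = 2.74 V.
k_p = μ_pC_ox · (W/L) = 3.4 mA/V².
I_D = ½ k_p V_ov² = 0.5 × 3.4 × 2.74² = 12.7 mA.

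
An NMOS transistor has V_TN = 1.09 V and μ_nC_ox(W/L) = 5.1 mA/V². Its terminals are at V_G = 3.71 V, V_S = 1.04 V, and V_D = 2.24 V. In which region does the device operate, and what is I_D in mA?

V_GS = V_G − V_S = 3.71 − 1.04 = 2.67 V; V_DS = V_D − V_S = 2.24 − 1.04 = 1.2 V.
V_ov = V_GS − V_TN = 2.67 − 1.09 = 1.58 V.
Since V_DS = 1.2 V < V_ov = 1.58 V, the device is in the triode region.
I_D = k_n [V_ov · V_DS − ½ V_DS²] = 5.1 × [1.58 × 1.2 − 0.5 × 1.2²] = 6 mA.

Triode; I_D = 6.00 mA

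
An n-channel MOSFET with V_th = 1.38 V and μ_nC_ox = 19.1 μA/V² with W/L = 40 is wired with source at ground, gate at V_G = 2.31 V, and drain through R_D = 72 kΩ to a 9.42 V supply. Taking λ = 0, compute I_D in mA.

V_GS = V_G = 2.31 V, so V_ov = 2.31 − 1.38 = 0.93 V.
k_n = μ_nC_ox · (W/L) = 0.764 mA/V².
Assume saturation: I_D = ½ k_n V_ov² = 0.5 × 0.764 × 0.93² = 0.33 mA, giving V_DS = V_DD − I_D R_D = 9.42 − 0.33 × 72 = -14.4 V.
But -14.4 V < V_ov = 0.93 V, so the device is actually in triode.
In triode I_D = k_n[V_ov V_DS − ½ V_DS²] and I_D = (V_DD − V_DS)/R_D. Equating: 27.5 V_DS² − 52.16 V_DS + 9.42 = 0, giving V_DS = 0.202 V (the root below V_ov).
I_D = (9.42 − 0.202) / 72 = 0.128 mA.

I_D = 0.128 mA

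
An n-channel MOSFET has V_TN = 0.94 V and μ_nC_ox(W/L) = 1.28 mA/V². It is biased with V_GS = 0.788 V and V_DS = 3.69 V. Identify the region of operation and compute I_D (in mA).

V_GS = 0.788 V < V_TN = 0.94 V, so the transistor is in cutoff.

Cutoff; I_D = 0 mA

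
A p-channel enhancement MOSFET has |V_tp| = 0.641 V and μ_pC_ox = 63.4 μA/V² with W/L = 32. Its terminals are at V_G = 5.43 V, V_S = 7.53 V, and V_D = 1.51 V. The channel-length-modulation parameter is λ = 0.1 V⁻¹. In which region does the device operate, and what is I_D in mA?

V_SG = V_S − V_G = 7.53 − 5.43 = 2.1 V; V_SD = V_S − V_D = 7.53 − 1.51 = 6.02 V.
k_p = μ_pC_ox · (W/L) = 2.029 mA/V².
V_ov = V_SG − |V_tp| = 2.1 − 0.641 = 1.46 V.
Since V_SD = 6.02 V ≥ V_ov = 1.46 V, the device is in saturation.
I_D = ½ k_p V_ov² (1 + λ V_SD) = 0.5 × 2.029 × 1.46² × (1 + 0.1 × 6.02) = 3.46 mA.

Saturation; I_D = 3.46 mA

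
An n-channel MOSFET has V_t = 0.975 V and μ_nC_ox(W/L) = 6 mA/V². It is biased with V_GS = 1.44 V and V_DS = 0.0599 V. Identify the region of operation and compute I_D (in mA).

Triode; I_D = 0.156 mA

V_ov = V_GS − V_t = 1.44 − 0.975 = 0.465 V.
Since V_DS = 0.0599 V < V_ov = 0.465 V, the device is in the triode region.
I_D = k_n [V_ov · V_DS − ½ V_DS²] = 6 × [0.465 × 0.0599 − 0.5 × 0.0599²] = 0.156 mA.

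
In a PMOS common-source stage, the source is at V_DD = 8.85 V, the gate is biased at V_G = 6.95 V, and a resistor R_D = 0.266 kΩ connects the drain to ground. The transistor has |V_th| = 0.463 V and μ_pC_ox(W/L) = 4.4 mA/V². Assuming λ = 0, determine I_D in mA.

I_D = 4.54 mA

V_SG = V_DD − V_G = 8.85 − 6.95 = 1.9 V, so V_ov = 1.9 − 0.463 = 1.44 V.
Assume saturation: I_D = ½ k_p V_ov² = 0.5 × 4.4 × 1.44² = 4.54 mA, giving V_SD = V_DD − I_D R_D = 8.85 − 4.54 × 0.266 = 7.64 V.
V_SD = 7.64 V ≥ V_ov = 1.44 V, confirming saturation.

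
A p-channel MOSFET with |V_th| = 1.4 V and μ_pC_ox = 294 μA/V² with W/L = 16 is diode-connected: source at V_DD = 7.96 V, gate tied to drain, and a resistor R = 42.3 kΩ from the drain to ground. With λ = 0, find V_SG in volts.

V_SG = 1.65 V

With gate tied to drain, V_SG = V_SD ≥ V_SG − |V_th|, so the device is in saturation.
k_p = μ_pC_ox · (W/L) = 4.704 mA/V².
KCL at the drain: ½ k_p (V_SG − |V_th|)² = (V_DD − V_SG)/R.
Let x = V_SG − 1.4. Then 99.5 x² + x − 6.56 = 0, giving x = 0.252 V (positive root), so V_SG = 1.65 V.
I_D = (V_DD − V_SG)/R = (7.96 − 1.65) / 42.3 = 0.149 mA.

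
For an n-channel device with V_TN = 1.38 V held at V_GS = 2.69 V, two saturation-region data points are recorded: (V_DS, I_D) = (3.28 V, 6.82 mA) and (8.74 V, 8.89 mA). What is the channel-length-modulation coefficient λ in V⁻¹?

λ = 0.0680 V⁻¹

With V_GS fixed, I_D ∝ (1 + λ V_DS) in saturation, so I_D2/I_D1 = (1 + λ V_DS2)/(1 + λ V_DS1).
8.89/6.82 = 1.304 = (1 + 8.74 λ)/(1 + 3.28 λ).
Solving: λ (I_D1 V_DS2 − I_D2 V_DS1) = I_D2 − I_D1, so λ = (8.89 − 6.82) / (6.82 × 8.74 − 8.89 × 3.28) = 2.07 / 30.4 = 0.068 V⁻¹.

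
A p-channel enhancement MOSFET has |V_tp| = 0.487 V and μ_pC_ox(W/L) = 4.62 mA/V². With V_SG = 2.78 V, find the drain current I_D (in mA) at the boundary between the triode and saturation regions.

At the boundary V_SD = V_ov = V_SG − |V_tp| = 2.78 − 0.487 = 2.29 V.
I_D = ½ k_p V_ov² = 0.5 × 4.62 × 2.29² = 12.1 mA.

I_D = 12.1 mA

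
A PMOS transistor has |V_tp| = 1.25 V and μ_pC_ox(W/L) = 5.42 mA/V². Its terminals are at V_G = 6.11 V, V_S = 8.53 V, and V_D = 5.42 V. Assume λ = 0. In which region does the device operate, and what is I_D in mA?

Saturation; I_D = 3.71 mA

V_SG = V_S − V_G = 8.53 − 6.11 = 2.42 V; V_SD = V_S − V_D = 8.53 − 5.42 = 3.11 V.
V_ov = V_SG − |V_tp| = 2.42 − 1.25 = 1.17 V.
Since V_SD = 3.11 V ≥ V_ov = 1.17 V, the device is in saturation.
I_D = ½ k_p V_ov² = 0.5 × 5.42 × 1.17² = 3.71 mA.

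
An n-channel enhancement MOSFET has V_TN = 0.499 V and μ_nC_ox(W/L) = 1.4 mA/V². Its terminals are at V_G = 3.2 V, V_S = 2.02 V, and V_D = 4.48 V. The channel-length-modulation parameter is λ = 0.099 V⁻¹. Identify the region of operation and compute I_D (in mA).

Saturation; I_D = 0.404 mA

V_GS = V_G − V_S = 3.2 − 2.02 = 1.18 V; V_DS = V_D − V_S = 4.48 − 2.02 = 2.46 V.
V_ov = V_GS − V_TN = 1.18 − 0.499 = 0.681 V.
Since V_DS = 2.46 V ≥ V_ov = 0.681 V, the device is in saturation.
I_D = ½ k_n V_ov² (1 + λ V_DS) = 0.5 × 1.4 × 0.681² × (1 + 0.099 × 2.46) = 0.404 mA.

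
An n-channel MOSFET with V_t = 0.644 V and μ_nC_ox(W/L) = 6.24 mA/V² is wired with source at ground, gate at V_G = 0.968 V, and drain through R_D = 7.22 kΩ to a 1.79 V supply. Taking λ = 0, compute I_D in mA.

V_GS = V_G = 0.968 V, so V_ov = 0.968 − 0.644 = 0.324 V.
Assume saturation: I_D = ½ k_n V_ov² = 0.5 × 6.24 × 0.324² = 0.328 mA, giving V_DS = V_DD − I_D R_D = 1.79 − 0.328 × 7.22 = -0.575 V.
But -0.575 V < V_ov = 0.324 V, so the device is actually in triode.
In triode I_D = k_n[V_ov V_DS − ½ V_DS²] and I_D = (V_DD − V_DS)/R_D. Equating: 22.5 V_DS² − 15.6 V_DS + 1.79 = 0, giving V_DS = 0.145 V (the root below V_ov).
I_D = (1.79 − 0.145) / 7.22 = 0.228 mA.

I_D = 0.228 mA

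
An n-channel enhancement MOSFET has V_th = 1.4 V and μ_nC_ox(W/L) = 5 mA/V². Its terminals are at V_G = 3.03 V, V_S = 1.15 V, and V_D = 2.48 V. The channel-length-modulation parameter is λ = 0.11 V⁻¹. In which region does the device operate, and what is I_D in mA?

Saturation; I_D = 0.660 mA

V_GS = V_G − V_S = 3.03 − 1.15 = 1.88 V; V_DS = V_D − V_S = 2.48 − 1.15 = 1.33 V.
V_ov = V_GS − V_th = 1.88 − 1.4 = 0.48 V.
Since V_DS = 1.33 V ≥ V_ov = 0.48 V, the device is in saturation.
I_D = ½ k_n V_ov² (1 + λ V_DS) = 0.5 × 5 × 0.48² × (1 + 0.11 × 1.33) = 0.66 mA.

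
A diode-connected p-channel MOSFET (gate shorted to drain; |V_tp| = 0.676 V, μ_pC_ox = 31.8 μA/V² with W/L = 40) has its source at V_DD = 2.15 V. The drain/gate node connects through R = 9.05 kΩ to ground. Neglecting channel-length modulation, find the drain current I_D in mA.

I_D = 0.116 mA

With gate tied to drain, V_SG = V_SD ≥ V_SG − |V_tp|, so the device is in saturation.
k_p = μ_pC_ox · (W/L) = 1.272 mA/V².
KCL at the drain: ½ k_p (V_SG − |V_tp|)² = (V_DD − V_SG)/R.
Let x = V_SG − 0.676. Then 5.76 x² + x − 1.474 = 0, giving x = 0.427 V (positive root), so V_SG = 1.1 V.
I_D = (V_DD − V_SG)/R = (2.15 − 1.1) / 9.05 = 0.116 mA.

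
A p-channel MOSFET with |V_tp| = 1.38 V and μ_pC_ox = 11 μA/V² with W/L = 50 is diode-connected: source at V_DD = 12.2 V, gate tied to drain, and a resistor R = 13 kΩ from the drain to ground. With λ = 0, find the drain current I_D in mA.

With gate tied to drain, V_SG = V_SD ≥ V_SG − |V_tp|, so the device is in saturation.
k_p = μ_pC_ox · (W/L) = 0.55 mA/V².
KCL at the drain: ½ k_p (V_SG − |V_tp|)² = (V_DD − V_SG)/R.
Let x = V_SG − 1.38. Then 3.58 x² + x − 10.82 = 0, giving x = 1.61 V (positive root), so V_SG = 2.99 V.
I_D = (V_DD − V_SG)/R = (12.2 − 2.99) / 13 = 0.709 mA.

I_D = 0.709 mA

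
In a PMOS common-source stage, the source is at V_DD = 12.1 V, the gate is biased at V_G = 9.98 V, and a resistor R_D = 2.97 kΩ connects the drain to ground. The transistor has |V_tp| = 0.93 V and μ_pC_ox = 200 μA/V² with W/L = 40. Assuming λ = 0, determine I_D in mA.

V_SG = V_DD − V_G = 12.1 − 9.98 = 2.12 V, so V_ov = 2.12 − 0.93 = 1.19 V.
k_p = μ_pC_ox · (W/L) = 8 mA/V².
Assume saturation: I_D = ½ k_p V_ov² = 0.5 × 8 × 1.19² = 5.66 mA, giving V_SD = V_DD − I_D R_D = 12.1 − 5.66 × 2.97 = -4.72 V.
But -4.72 V < V_ov = 1.19 V, so the device is actually in triode.
In triode I_D = k_p[V_ov V_SD − ½ V_SD²] and I_D = (V_DD − V_SD)/R_D. Equating: 11.9 V_SD² − 29.27 V_SD + 12.1 = 0, giving V_SD = 0.525 V (the root below V_ov).
I_D = (12.1 − 0.525) / 2.97 = 3.9 mA.

I_D = 3.90 mA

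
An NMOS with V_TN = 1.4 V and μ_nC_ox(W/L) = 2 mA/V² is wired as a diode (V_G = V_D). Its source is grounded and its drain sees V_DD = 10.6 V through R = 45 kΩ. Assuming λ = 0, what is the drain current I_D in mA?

I_D = 0.195 mA

With gate tied to drain, V_GS = V_DS ≥ V_GS − V_TN, so the device is in saturation.
KCL at the drain: ½ k_n (V_GS − V_TN)² = (V_DD − V_GS)/R.
Let x = V_GS − 1.4. Then 45 x² + x − 9.2 = 0, giving x = 0.441 V (positive root), so V_GS = 1.84 V.
I_D = (V_DD − V_GS)/R = (10.6 − 1.84) / 45 = 0.195 mA.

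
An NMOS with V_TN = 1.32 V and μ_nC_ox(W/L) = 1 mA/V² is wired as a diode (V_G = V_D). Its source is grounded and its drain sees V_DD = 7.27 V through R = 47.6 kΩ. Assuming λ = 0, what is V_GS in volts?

V_GS = 1.80 V

With gate tied to drain, V_GS = V_DS ≥ V_GS − V_TN, so the device is in saturation.
KCL at the drain: ½ k_n (V_GS − V_TN)² = (V_DD − V_GS)/R.
Let x = V_GS − 1.32. Then 23.8 x² + x − 5.95 = 0, giving x = 0.479 V (positive root), so V_GS = 1.8 V.
I_D = (V_DD − V_GS)/R = (7.27 − 1.8) / 47.6 = 0.115 mA.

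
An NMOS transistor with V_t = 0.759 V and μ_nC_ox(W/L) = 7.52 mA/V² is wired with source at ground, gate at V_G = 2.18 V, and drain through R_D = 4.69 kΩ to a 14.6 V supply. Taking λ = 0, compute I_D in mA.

I_D = 3.04 mA

V_GS = V_G = 2.18 V, so V_ov = 2.18 − 0.759 = 1.42 V.
Assume saturation: I_D = ½ k_n V_ov² = 0.5 × 7.52 × 1.42² = 7.59 mA, giving V_DS = V_DD − I_D R_D = 14.6 − 7.59 × 4.69 = -21 V.
But -21 V < V_ov = 1.42 V, so the device is actually in triode.
In triode I_D = k_n[V_ov V_DS − ½ V_DS²] and I_D = (V_DD − V_DS)/R_D. Equating: 17.6 V_DS² − 51.12 V_DS + 14.6 = 0, giving V_DS = 0.321 V (the root below V_ov).
I_D = (14.6 − 0.321) / 4.69 = 3.04 mA.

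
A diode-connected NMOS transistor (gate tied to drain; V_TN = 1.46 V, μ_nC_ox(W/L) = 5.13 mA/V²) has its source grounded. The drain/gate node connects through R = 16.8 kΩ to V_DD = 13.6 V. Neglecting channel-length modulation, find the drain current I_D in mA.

I_D = 0.692 mA

With gate tied to drain, V_GS = V_DS ≥ V_GS − V_TN, so the device is in saturation.
KCL at the drain: ½ k_n (V_GS − V_TN)² = (V_DD − V_GS)/R.
Let x = V_GS − 1.46. Then 43.1 x² + x − 12.14 = 0, giving x = 0.519 V (positive root), so V_GS = 1.98 V.
I_D = (V_DD − V_GS)/R = (13.6 − 1.98) / 16.8 = 0.692 mA.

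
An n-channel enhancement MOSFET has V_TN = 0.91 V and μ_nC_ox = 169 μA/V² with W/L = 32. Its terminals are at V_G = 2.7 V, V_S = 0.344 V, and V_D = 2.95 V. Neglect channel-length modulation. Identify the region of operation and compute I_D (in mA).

V_GS = V_G − V_S = 2.7 − 0.344 = 2.36 V; V_DS = V_D − V_S = 2.95 − 0.344 = 2.61 V.
k_n = μ_nC_ox · (W/L) = 5.408 mA/V².
V_ov = V_GS − V_TN = 2.36 − 0.91 = 1.45 V.
Since V_DS = 2.61 V ≥ V_ov = 1.45 V, the device is in saturation.
I_D = ½ k_n V_ov² = 0.5 × 5.408 × 1.45² = 5.65 mA.

Saturation; I_D = 5.65 mA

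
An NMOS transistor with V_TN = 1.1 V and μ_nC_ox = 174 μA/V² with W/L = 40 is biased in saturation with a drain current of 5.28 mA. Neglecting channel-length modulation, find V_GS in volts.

k_n = μ_nC_ox · (W/L) = 6.96 mA/V².
In saturation I_D = ½ k_n (V_GS − V_TN)², so V_GS − V_TN = √(2 I_D / k_n) = √(2 × 5.28 / 6.96) = 1.23 V.
V_GS = 1.1 + 1.23 = 2.33 V.

V_GS = 2.33 V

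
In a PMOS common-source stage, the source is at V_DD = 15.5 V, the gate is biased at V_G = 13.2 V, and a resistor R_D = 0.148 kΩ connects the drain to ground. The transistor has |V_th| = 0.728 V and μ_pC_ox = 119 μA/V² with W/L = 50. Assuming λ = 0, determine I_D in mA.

I_D = 7.35 mA

V_SG = V_DD − V_G = 15.5 − 13.2 = 2.3 V, so V_ov = 2.3 − 0.728 = 1.57 V.
k_p = μ_pC_ox · (W/L) = 5.95 mA/V².
Assume saturation: I_D = ½ k_p V_ov² = 0.5 × 5.95 × 1.57² = 7.35 mA, giving V_SD = V_DD − I_D R_D = 15.5 − 7.35 × 0.148 = 14.4 V.
V_SD = 14.4 V ≥ V_ov = 1.57 V, confirming saturation.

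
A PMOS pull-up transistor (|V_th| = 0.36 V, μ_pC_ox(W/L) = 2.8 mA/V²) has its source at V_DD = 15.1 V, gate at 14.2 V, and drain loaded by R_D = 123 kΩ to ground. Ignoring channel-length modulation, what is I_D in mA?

V_SG = V_DD − V_G = 15.1 − 14.2 = 0.9 V, so V_ov = 0.9 − 0.36 = 0.54 V.
Assume saturation: I_D = ½ k_p V_ov² = 0.5 × 2.8 × 0.54² = 0.408 mA, giving V_SD = V_DD − I_D R_D = 15.1 − 0.408 × 123 = -35.1 V.
But -35.1 V < V_ov = 0.54 V, so the device is actually in triode.
In triode I_D = k_p[V_ov V_SD − ½ V_SD²] and I_D = (V_DD − V_SD)/R_D. Equating: 172 V_SD² − 187 V_SD + 15.1 = 0, giving V_SD = 0.0879 V (the root below V_ov).
I_D = (15.1 − 0.0879) / 123 = 0.122 mA.

I_D = 0.122 mA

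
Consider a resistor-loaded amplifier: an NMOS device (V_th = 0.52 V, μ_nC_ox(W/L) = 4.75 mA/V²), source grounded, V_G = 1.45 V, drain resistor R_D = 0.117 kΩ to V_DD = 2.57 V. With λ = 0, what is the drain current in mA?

I_D = 2.05 mA

V_GS = V_G = 1.45 V, so V_ov = 1.45 − 0.52 = 0.93 V.
Assume saturation: I_D = ½ k_n V_ov² = 0.5 × 4.75 × 0.93² = 2.05 mA, giving V_DS = V_DD − I_D R_D = 2.57 − 2.05 × 0.117 = 2.33 V.
V_DS = 2.33 V ≥ V_ov = 0.93 V, confirming saturation.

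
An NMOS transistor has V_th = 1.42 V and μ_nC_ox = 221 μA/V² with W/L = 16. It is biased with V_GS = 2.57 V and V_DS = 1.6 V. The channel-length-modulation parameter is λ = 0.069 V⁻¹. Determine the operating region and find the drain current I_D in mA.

k_n = μ_nC_ox · (W/L) = 3.536 mA/V².
V_ov = V_GS − V_th = 2.57 − 1.42 = 1.15 V.
Since V_DS = 1.6 V ≥ V_ov = 1.15 V, the device is in saturation.
I_D = ½ k_n V_ov² (1 + λ V_DS) = 0.5 × 3.536 × 1.15² × (1 + 0.069 × 1.6) = 2.6 mA.

Saturation; I_D = 2.60 mA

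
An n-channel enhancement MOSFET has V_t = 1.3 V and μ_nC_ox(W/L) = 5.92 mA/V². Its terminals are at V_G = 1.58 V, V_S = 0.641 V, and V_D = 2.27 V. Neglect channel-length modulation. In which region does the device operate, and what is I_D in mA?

V_GS = V_G − V_S = 1.58 − 0.641 = 0.939 V; V_DS = V_D − V_S = 2.27 − 0.641 = 1.63 V.
V_GS = 0.939 V < V_t = 1.3 V, so the transistor is in cutoff.

Cutoff; I_D = 0 mA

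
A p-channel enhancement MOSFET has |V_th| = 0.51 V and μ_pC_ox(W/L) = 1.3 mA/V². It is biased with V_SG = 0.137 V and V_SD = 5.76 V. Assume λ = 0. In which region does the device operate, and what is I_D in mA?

V_SG = 0.137 V < |V_th| = 0.51 V, so the transistor is in cutoff.

Cutoff; I_D = 0 mA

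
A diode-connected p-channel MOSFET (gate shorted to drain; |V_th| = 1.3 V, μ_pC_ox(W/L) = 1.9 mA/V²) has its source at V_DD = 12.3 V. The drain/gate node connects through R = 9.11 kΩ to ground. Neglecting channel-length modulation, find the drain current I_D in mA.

With gate tied to drain, V_SG = V_SD ≥ V_SG − |V_th|, so the device is in saturation.
KCL at the drain: ½ k_p (V_SG − |V_th|)² = (V_DD − V_SG)/R.
Let x = V_SG − 1.3. Then 8.65 x² + x − 11 = 0, giving x = 1.07 V (positive root), so V_SG = 2.37 V.
I_D = (V_DD − V_SG)/R = (12.3 − 2.37) / 9.11 = 1.09 mA.

I_D = 1.09 mA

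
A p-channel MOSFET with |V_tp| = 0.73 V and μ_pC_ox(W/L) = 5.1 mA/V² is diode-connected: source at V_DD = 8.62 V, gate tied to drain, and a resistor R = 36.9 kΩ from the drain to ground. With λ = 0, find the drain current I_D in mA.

I_D = 0.206 mA

With gate tied to drain, V_SG = V_SD ≥ V_SG − |V_tp|, so the device is in saturation.
KCL at the drain: ½ k_p (V_SG − |V_tp|)² = (V_DD − V_SG)/R.
Let x = V_SG − 0.73. Then 94.1 x² + x − 7.89 = 0, giving x = 0.284 V (positive root), so V_SG = 1.01 V.
I_D = (V_DD − V_SG)/R = (8.62 − 1.01) / 36.9 = 0.206 mA.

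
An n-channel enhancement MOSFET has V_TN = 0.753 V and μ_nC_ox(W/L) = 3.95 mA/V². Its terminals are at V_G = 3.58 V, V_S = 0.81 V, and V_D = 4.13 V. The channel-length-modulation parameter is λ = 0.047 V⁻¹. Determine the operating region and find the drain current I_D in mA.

V_GS = V_G − V_S = 3.58 − 0.81 = 2.77 V; V_DS = V_D − V_S = 4.13 − 0.81 = 3.32 V.
V_ov = V_GS − V_TN = 2.77 − 0.753 = 2.02 V.
Since V_DS = 3.32 V ≥ V_ov = 2.02 V, the device is in saturation.
I_D = ½ k_n V_ov² (1 + λ V_DS) = 0.5 × 3.95 × 2.02² × (1 + 0.047 × 3.32) = 9.29 mA.

Saturation; I_D = 9.29 mA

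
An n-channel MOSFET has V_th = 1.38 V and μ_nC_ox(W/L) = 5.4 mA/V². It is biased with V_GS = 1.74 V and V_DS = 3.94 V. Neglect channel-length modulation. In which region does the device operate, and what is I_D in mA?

Saturation; I_D = 0.350 mA

V_ov = V_GS − V_th = 1.74 − 1.38 = 0.36 V.
Since V_DS = 3.94 V ≥ V_ov = 0.36 V, the device is in saturation.
I_D = ½ k_n V_ov² = 0.5 × 5.4 × 0.36² = 0.35 mA.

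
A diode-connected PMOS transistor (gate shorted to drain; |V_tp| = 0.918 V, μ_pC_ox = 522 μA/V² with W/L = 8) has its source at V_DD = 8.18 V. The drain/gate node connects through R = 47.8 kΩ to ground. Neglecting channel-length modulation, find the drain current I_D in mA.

I_D = 0.146 mA

With gate tied to drain, V_SG = V_SD ≥ V_SG − |V_tp|, so the device is in saturation.
k_p = μ_pC_ox · (W/L) = 4.176 mA/V².
KCL at the drain: ½ k_p (V_SG − |V_tp|)² = (V_DD − V_SG)/R.
Let x = V_SG − 0.918. Then 99.8 x² + x − 7.262 = 0, giving x = 0.265 V (positive root), so V_SG = 1.18 V.
I_D = (V_DD − V_SG)/R = (8.18 − 1.18) / 47.8 = 0.146 mA.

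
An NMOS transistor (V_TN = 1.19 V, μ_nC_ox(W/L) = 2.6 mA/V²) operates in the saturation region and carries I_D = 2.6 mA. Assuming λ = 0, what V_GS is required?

V_GS = 2.60 V

In saturation I_D = ½ k_n (V_GS − V_TN)², so V_GS − V_TN = √(2 I_D / k_n) = √(2 × 2.6 / 2.6) = 1.41 V.
V_GS = 1.19 + 1.41 = 2.6 V.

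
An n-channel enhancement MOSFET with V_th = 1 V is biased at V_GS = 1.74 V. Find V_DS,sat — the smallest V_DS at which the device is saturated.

V_DS,sat = 0.740 V

The boundary between triode and saturation is V_DS = V_GS − V_th = V_ov.
V_ov = 1.74 − 1 = 0.74 V.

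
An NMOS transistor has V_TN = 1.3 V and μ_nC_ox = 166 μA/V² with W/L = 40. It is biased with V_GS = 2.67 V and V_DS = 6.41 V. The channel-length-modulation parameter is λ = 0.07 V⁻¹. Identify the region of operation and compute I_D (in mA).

k_n = μ_nC_ox · (W/L) = 6.64 mA/V².
V_ov = V_GS − V_TN = 2.67 − 1.3 = 1.37 V.
Since V_DS = 6.41 V ≥ V_ov = 1.37 V, the device is in saturation.
I_D = ½ k_n V_ov² (1 + λ V_DS) = 0.5 × 6.64 × 1.37² × (1 + 0.07 × 6.41) = 9.03 mA.

Saturation; I_D = 9.03 mA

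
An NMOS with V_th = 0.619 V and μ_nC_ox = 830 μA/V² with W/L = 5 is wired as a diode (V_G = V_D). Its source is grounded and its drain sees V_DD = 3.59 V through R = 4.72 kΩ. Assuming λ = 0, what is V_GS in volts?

With gate tied to drain, V_GS = V_DS ≥ V_GS − V_th, so the device is in saturation.
k_n = μ_nC_ox · (W/L) = 4.15 mA/V².
KCL at the drain: ½ k_n (V_GS − V_th)² = (V_DD − V_GS)/R.
Let x = V_GS − 0.619. Then 9.79 x² + x − 2.971 = 0, giving x = 0.502 V (positive root), so V_GS = 1.12 V.
I_D = (V_DD − V_GS)/R = (3.59 − 1.12) / 4.72 = 0.523 mA.

V_GS = 1.12 V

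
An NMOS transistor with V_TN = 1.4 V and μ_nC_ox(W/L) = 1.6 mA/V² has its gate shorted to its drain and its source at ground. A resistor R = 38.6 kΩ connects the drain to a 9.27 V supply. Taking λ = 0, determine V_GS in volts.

V_GS = 1.89 V

With gate tied to drain, V_GS = V_DS ≥ V_GS − V_TN, so the device is in saturation.
KCL at the drain: ½ k_n (V_GS − V_TN)² = (V_DD − V_GS)/R.
Let x = V_GS − 1.4. Then 30.9 x² + x − 7.87 = 0, giving x = 0.489 V (positive root), so V_GS = 1.89 V.
I_D = (V_DD − V_GS)/R = (9.27 − 1.89) / 38.6 = 0.191 mA.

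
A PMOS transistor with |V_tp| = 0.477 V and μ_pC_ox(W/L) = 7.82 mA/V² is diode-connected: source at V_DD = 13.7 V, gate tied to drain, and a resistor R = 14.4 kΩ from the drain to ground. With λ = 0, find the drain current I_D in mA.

With gate tied to drain, V_SG = V_SD ≥ V_SG − |V_tp|, so the device is in saturation.
KCL at the drain: ½ k_p (V_SG − |V_tp|)² = (V_DD − V_SG)/R.
Let x = V_SG − 0.477. Then 56.3 x² + x − 13.22 = 0, giving x = 0.476 V (positive root), so V_SG = 0.953 V.
I_D = (V_DD − V_SG)/R = (13.7 − 0.953) / 14.4 = 0.885 mA.

I_D = 0.885 mA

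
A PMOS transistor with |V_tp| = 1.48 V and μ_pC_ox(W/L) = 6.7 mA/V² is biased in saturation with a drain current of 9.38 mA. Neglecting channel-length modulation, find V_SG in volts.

In saturation I_D = ½ k_p (V_SG − |V_tp|)², so V_SG − |V_tp| = √(2 I_D / k_p) = √(2 × 9.38 / 6.7) = 1.67 V.
V_SG = 1.48 + 1.67 = 3.15 V.

V_SG = 3.15 V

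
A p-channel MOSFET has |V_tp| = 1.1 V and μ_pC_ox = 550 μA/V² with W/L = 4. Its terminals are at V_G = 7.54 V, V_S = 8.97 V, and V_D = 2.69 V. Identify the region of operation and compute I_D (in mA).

Saturation; I_D = 0.120 mA

V_SG = V_S − V_G = 8.97 − 7.54 = 1.43 V; V_SD = V_S − V_D = 8.97 − 2.69 = 6.28 V.
k_p = μ_pC_ox · (W/L) = 2.2 mA/V².
V_ov = V_SG − |V_tp| = 1.43 − 1.1 = 0.33 V.
Since V_SD = 6.28 V ≥ V_ov = 0.33 V, the device is in saturation.
I_D = ½ k_p V_ov² = 0.5 × 2.2 × 0.33² = 0.12 mA.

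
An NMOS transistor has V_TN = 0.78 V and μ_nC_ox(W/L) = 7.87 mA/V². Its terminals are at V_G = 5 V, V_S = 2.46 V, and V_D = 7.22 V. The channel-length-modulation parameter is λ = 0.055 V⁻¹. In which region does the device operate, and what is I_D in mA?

Saturation; I_D = 15.4 mA

V_GS = V_G − V_S = 5 − 2.46 = 2.54 V; V_DS = V_D − V_S = 7.22 − 2.46 = 4.76 V.
V_ov = V_GS − V_TN = 2.54 − 0.78 = 1.76 V.
Since V_DS = 4.76 V ≥ V_ov = 1.76 V, the device is in saturation.
I_D = ½ k_n V_ov² (1 + λ V_DS) = 0.5 × 7.87 × 1.76² × (1 + 0.055 × 4.76) = 15.4 mA.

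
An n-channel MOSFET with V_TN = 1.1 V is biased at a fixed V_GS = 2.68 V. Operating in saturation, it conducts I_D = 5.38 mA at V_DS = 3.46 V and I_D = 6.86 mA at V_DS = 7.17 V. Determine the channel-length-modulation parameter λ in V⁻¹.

With V_GS fixed, I_D ∝ (1 + λ V_DS) in saturation, so I_D2/I_D1 = (1 + λ V_DS2)/(1 + λ V_DS1).
6.86/5.38 = 1.275 = (1 + 7.17 λ)/(1 + 3.46 λ).
Solving: λ (I_D1 V_DS2 − I_D2 V_DS1) = I_D2 − I_D1, so λ = (6.86 − 5.38) / (5.38 × 7.17 − 6.86 × 3.46) = 1.48 / 14.8 = 0.0997 V⁻¹.

λ = 0.0997 V⁻¹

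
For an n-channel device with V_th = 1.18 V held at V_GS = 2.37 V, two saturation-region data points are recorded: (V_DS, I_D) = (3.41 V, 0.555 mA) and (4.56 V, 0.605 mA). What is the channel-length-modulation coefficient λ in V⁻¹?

λ = 0.107 V⁻¹

With V_GS fixed, I_D ∝ (1 + λ V_DS) in saturation, so I_D2/I_D1 = (1 + λ V_DS2)/(1 + λ V_DS1).
0.605/0.555 = 1.09 = (1 + 4.56 λ)/(1 + 3.41 λ).
Solving: λ (I_D1 V_DS2 − I_D2 V_DS1) = I_D2 − I_D1, so λ = (0.605 − 0.555) / (0.555 × 4.56 − 0.605 × 3.41) = 0.05 / 0.468 = 0.107 V⁻¹.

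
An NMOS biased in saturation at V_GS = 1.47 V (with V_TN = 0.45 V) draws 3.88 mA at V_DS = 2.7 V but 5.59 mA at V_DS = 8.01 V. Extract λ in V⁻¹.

λ = 0.107 V⁻¹

With V_GS fixed, I_D ∝ (1 + λ V_DS) in saturation, so I_D2/I_D1 = (1 + λ V_DS2)/(1 + λ V_DS1).
5.59/3.88 = 1.441 = (1 + 8.01 λ)/(1 + 2.7 λ).
Solving: λ (I_D1 V_DS2 − I_D2 V_DS1) = I_D2 − I_D1, so λ = (5.59 − 3.88) / (3.88 × 8.01 − 5.59 × 2.7) = 1.71 / 16 = 0.107 V⁻¹.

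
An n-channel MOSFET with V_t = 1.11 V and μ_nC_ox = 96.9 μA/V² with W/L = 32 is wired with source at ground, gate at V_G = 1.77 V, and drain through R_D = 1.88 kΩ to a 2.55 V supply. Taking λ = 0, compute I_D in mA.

V_GS = V_G = 1.77 V, so V_ov = 1.77 − 1.11 = 0.66 V.
k_n = μ_nC_ox · (W/L) = 3.101 mA/V².
Assume saturation: I_D = ½ k_n V_ov² = 0.5 × 3.101 × 0.66² = 0.675 mA, giving V_DS = V_DD − I_D R_D = 2.55 − 0.675 × 1.88 = 1.28 V.
V_DS = 1.28 V ≥ V_ov = 0.66 V, confirming saturation.

I_D = 0.675 mA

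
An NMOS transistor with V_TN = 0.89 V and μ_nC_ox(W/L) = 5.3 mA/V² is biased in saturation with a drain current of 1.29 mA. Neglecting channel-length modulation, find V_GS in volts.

In saturation I_D = ½ k_n (V_GS − V_TN)², so V_GS − V_TN = √(2 I_D / k_n) = √(2 × 1.29 / 5.3) = 0.698 V.
V_GS = 0.89 + 0.698 = 1.59 V.

V_GS = 1.59 V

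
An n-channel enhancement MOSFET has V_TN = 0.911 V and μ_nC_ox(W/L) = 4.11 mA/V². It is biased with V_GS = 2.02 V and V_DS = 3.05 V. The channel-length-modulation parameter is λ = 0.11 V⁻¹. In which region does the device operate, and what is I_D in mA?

Saturation; I_D = 3.38 mA

V_ov = V_GS − V_TN = 2.02 − 0.911 = 1.11 V.
Since V_DS = 3.05 V ≥ V_ov = 1.11 V, the device is in saturation.
I_D = ½ k_n V_ov² (1 + λ V_DS) = 0.5 × 4.11 × 1.11² × (1 + 0.11 × 3.05) = 3.38 mA.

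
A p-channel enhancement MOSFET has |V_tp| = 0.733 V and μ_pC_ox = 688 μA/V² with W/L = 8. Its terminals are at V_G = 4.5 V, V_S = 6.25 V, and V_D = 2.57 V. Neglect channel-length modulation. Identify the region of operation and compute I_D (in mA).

V_SG = V_S − V_G = 6.25 − 4.5 = 1.75 V; V_SD = V_S − V_D = 6.25 − 2.57 = 3.68 V.
k_p = μ_pC_ox · (W/L) = 5.504 mA/V².
V_ov = V_SG − |V_tp| = 1.75 − 0.733 = 1.02 V.
Since V_SD = 3.68 V ≥ V_ov = 1.02 V, the device is in saturation.
I_D = ½ k_p V_ov² = 0.5 × 5.504 × 1.02² = 2.85 mA.

Saturation; I_D = 2.85 mA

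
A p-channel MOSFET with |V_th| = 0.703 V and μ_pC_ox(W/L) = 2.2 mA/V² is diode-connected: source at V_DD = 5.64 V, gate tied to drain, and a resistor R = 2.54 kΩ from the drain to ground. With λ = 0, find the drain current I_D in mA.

With gate tied to drain, V_SG = V_SD ≥ V_SG − |V_th|, so the device is in saturation.
KCL at the drain: ½ k_p (V_SG − |V_th|)² = (V_DD − V_SG)/R.
Let x = V_SG − 0.703. Then 2.79 x² + x − 4.937 = 0, giving x = 1.16 V (positive root), so V_SG = 1.87 V.
I_D = (V_DD − V_SG)/R = (5.64 − 1.87) / 2.54 = 1.49 mA.

I_D = 1.49 mA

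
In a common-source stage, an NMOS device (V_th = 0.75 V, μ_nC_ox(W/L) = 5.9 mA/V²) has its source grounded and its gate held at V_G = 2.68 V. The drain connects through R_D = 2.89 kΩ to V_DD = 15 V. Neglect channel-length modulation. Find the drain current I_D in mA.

I_D = 5.01 mA

V_GS = V_G = 2.68 V, so V_ov = 2.68 − 0.75 = 1.93 V.
Assume saturation: I_D = ½ k_n V_ov² = 0.5 × 5.9 × 1.93² = 11 mA, giving V_DS = V_DD − I_D R_D = 15 − 11 × 2.89 = -16.8 V.
But -16.8 V < V_ov = 1.93 V, so the device is actually in triode.
In triode I_D = k_n[V_ov V_DS − ½ V_DS²] and I_D = (V_DD − V_DS)/R_D. Equating: 8.53 V_DS² − 33.91 V_DS + 15 = 0, giving V_DS = 0.507 V (the root below V_ov).
I_D = (15 − 0.507) / 2.89 = 5.01 mA.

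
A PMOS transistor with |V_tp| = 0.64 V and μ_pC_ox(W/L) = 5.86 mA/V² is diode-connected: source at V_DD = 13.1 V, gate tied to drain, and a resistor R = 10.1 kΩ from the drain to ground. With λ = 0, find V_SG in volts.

With gate tied to drain, V_SG = V_SD ≥ V_SG − |V_tp|, so the device is in saturation.
KCL at the drain: ½ k_p (V_SG − |V_tp|)² = (V_DD − V_SG)/R.
Let x = V_SG − 0.64. Then 29.6 x² + x − 12.46 = 0, giving x = 0.632 V (positive root), so V_SG = 1.27 V.
I_D = (V_DD − V_SG)/R = (13.1 − 1.27) / 10.1 = 1.17 mA.

V_SG = 1.27 V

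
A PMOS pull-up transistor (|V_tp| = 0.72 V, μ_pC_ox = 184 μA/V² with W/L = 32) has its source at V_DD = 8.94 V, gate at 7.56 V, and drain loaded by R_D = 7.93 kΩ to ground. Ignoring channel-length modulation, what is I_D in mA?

V_SG = V_DD − V_G = 8.94 − 7.56 = 1.38 V, so V_ov = 1.38 − 0.72 = 0.66 V.
k_p = μ_pC_ox · (W/L) = 5.888 mA/V².
Assume saturation: I_D = ½ k_p V_ov² = 0.5 × 5.888 × 0.66² = 1.28 mA, giving V_SD = V_DD − I_D R_D = 8.94 − 1.28 × 7.93 = -1.23 V.
But -1.23 V < V_ov = 0.66 V, so the device is actually in triode.
In triode I_D = k_p[V_ov V_SD − ½ V_SD²] and I_D = (V_DD − V_SD)/R_D. Equating: 23.3 V_SD² − 31.82 V_SD + 8.94 = 0, giving V_SD = 0.396 V (the root below V_ov).
I_D = (8.94 − 0.396) / 7.93 = 1.08 mA.

I_D = 1.08 mA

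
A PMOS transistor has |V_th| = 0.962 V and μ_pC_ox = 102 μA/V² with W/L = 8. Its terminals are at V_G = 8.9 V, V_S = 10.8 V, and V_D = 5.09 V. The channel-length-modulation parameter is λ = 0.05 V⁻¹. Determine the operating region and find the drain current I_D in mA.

V_SG = V_S − V_G = 10.8 − 8.9 = 1.9 V; V_SD = V_S − V_D = 10.8 − 5.09 = 5.71 V.
k_p = μ_pC_ox · (W/L) = 0.816 mA/V².
V_ov = V_SG − |V_th| = 1.9 − 0.962 = 0.938 V.
Since V_SD = 5.71 V ≥ V_ov = 0.938 V, the device is in saturation.
I_D = ½ k_p V_ov² (1 + λ V_SD) = 0.5 × 0.816 × 0.938² × (1 + 0.05 × 5.71) = 0.461 mA.

Saturation; I_D = 0.461 mA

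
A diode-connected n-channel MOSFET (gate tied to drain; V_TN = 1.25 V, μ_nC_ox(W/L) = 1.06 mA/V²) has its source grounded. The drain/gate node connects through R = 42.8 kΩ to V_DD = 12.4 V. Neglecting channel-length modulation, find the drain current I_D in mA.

I_D = 0.245 mA

With gate tied to drain, V_GS = V_DS ≥ V_GS − V_TN, so the device is in saturation.
KCL at the drain: ½ k_n (V_GS − V_TN)² = (V_DD − V_GS)/R.
Let x = V_GS − 1.25. Then 22.7 x² + x − 11.15 = 0, giving x = 0.679 V (positive root), so V_GS = 1.93 V.
I_D = (V_DD − V_GS)/R = (12.4 − 1.93) / 42.8 = 0.245 mA.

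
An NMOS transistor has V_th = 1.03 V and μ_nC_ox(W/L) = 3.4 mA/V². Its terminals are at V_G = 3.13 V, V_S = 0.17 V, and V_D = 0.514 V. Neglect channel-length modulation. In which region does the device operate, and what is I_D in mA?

V_GS = V_G − V_S = 3.13 − 0.17 = 2.96 V; V_DS = V_D − V_S = 0.514 − 0.17 = 0.344 V.
V_ov = V_GS − V_th = 2.96 − 1.03 = 1.93 V.
Since V_DS = 0.344 V < V_ov = 1.93 V, the device is in the triode region.
I_D = k_n [V_ov · V_DS − ½ V_DS²] = 3.4 × [1.93 × 0.344 − 0.5 × 0.344²] = 2.06 mA.

Triode; I_D = 2.06 mA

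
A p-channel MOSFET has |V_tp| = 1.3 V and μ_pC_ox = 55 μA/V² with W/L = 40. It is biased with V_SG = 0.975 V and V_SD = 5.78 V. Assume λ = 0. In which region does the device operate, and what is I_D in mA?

V_SG = 0.975 V < |V_tp| = 1.3 V, so the transistor is in cutoff.

Cutoff; I_D = 0 mA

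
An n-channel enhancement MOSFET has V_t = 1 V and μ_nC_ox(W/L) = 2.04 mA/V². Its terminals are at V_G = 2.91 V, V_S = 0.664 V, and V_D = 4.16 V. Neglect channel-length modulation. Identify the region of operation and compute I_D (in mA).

Saturation; I_D = 1.58 mA

V_GS = V_G − V_S = 2.91 − 0.664 = 2.25 V; V_DS = V_D − V_S = 4.16 − 0.664 = 3.5 V.
V_ov = V_GS − V_t = 2.25 − 1 = 1.25 V.
Since V_DS = 3.5 V ≥ V_ov = 1.25 V, the device is in saturation.
I_D = ½ k_n V_ov² = 0.5 × 2.04 × 1.25² = 1.58 mA.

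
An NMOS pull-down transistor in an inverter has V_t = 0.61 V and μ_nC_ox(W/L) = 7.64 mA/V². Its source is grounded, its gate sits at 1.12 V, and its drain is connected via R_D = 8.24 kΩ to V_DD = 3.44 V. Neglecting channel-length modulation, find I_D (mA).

I_D = 0.403 mA

V_GS = V_G = 1.12 V, so V_ov = 1.12 − 0.61 = 0.51 V.
Assume saturation: I_D = ½ k_n V_ov² = 0.5 × 7.64 × 0.51² = 0.994 mA, giving V_DS = V_DD − I_D R_D = 3.44 − 0.994 × 8.24 = -4.75 V.
But -4.75 V < V_ov = 0.51 V, so the device is actually in triode.
In triode I_D = k_n[V_ov V_DS − ½ V_DS²] and I_D = (V_DD − V_DS)/R_D. Equating: 31.5 V_DS² − 33.11 V_DS + 3.44 = 0, giving V_DS = 0.117 V (the root below V_ov).
I_D = (3.44 − 0.117) / 8.24 = 0.403 mA.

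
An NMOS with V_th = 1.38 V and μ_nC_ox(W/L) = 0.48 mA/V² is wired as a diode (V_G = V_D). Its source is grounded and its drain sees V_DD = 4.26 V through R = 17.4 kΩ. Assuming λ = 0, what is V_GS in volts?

With gate tied to drain, V_GS = V_DS ≥ V_GS − V_th, so the device is in saturation.
KCL at the drain: ½ k_n (V_GS − V_th)² = (V_DD − V_GS)/R.
Let x = V_GS − 1.38. Then 4.18 x² + x − 2.88 = 0, giving x = 0.719 V (positive root), so V_GS = 2.1 V.
I_D = (V_DD − V_GS)/R = (4.26 − 2.1) / 17.4 = 0.124 mA.

V_GS = 2.10 V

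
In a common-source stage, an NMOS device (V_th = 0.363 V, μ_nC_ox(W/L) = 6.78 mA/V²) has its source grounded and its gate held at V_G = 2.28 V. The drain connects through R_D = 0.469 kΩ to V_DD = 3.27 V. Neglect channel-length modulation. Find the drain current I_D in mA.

I_D = 5.86 mA

V_GS = V_G = 2.28 V, so V_ov = 2.28 − 0.363 = 1.92 V.
Assume saturation: I_D = ½ k_n V_ov² = 0.5 × 6.78 × 1.92² = 12.5 mA, giving V_DS = V_DD − I_D R_D = 3.27 − 12.5 × 0.469 = -2.57 V.
But -2.57 V < V_ov = 1.92 V, so the device is actually in triode.
In triode I_D = k_n[V_ov V_DS − ½ V_DS²] and I_D = (V_DD − V_DS)/R_D. Equating: 1.59 V_DS² − 7.096 V_DS + 3.27 = 0, giving V_DS = 0.522 V (the root below V_ov).
I_D = (3.27 − 0.522) / 0.469 = 5.86 mA.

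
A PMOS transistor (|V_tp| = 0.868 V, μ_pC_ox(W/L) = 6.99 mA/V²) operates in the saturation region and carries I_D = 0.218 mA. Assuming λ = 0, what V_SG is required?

In saturation I_D = ½ k_p (V_SG − |V_tp|)², so V_SG − |V_tp| = √(2 I_D / k_p) = √(2 × 0.218 / 6.99) = 0.25 V.
V_SG = 0.868 + 0.25 = 1.12 V.

V_SG = 1.12 V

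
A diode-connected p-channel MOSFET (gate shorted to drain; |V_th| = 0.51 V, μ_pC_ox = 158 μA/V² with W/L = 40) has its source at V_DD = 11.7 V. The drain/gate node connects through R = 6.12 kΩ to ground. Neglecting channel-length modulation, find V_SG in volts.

With gate tied to drain, V_SG = V_SD ≥ V_SG − |V_th|, so the device is in saturation.
k_p = μ_pC_ox · (W/L) = 6.32 mA/V².
KCL at the drain: ½ k_p (V_SG − |V_th|)² = (V_DD − V_SG)/R.
Let x = V_SG − 0.51. Then 19.3 x² + x − 11.19 = 0, giving x = 0.735 V (positive root), so V_SG = 1.25 V.
I_D = (V_DD − V_SG)/R = (11.7 − 1.25) / 6.12 = 1.71 mA.

V_SG = 1.25 V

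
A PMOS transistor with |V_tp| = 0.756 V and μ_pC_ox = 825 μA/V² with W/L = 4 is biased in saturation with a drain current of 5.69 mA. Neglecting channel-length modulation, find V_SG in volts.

V_SG = 2.61 V

k_p = μ_pC_ox · (W/L) = 3.3 mA/V².
In saturation I_D = ½ k_p (V_SG − |V_tp|)², so V_SG − |V_tp| = √(2 I_D / k_p) = √(2 × 5.69 / 3.3) = 1.86 V.
V_SG = 0.756 + 1.86 = 2.61 V.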